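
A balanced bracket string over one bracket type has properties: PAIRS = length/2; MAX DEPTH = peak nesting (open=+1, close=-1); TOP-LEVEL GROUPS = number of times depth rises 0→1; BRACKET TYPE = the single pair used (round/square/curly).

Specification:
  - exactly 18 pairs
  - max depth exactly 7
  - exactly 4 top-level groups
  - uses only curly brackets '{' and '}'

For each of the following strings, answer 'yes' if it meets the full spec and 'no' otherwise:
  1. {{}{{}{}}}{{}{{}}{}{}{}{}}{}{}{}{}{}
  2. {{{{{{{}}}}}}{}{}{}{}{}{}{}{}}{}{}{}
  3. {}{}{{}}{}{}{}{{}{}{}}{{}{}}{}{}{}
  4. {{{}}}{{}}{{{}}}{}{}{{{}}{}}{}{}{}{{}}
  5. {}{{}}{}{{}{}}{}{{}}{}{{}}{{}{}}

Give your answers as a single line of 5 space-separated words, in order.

String 1 '{{}{{}{}}}{{}{{}}{}{}{}{}}{}{}{}{}{}': depth seq [1 2 1 2 3 2 3 2 1 0 1 2 1 2 3 2 1 2 1 2 1 2 1 2 1 0 1 0 1 0 1 0 1 0 1 0]
  -> pairs=18 depth=3 groups=7 -> no
String 2 '{{{{{{{}}}}}}{}{}{}{}{}{}{}{}}{}{}{}': depth seq [1 2 3 4 5 6 7 6 5 4 3 2 1 2 1 2 1 2 1 2 1 2 1 2 1 2 1 2 1 0 1 0 1 0 1 0]
  -> pairs=18 depth=7 groups=4 -> yes
String 3 '{}{}{{}}{}{}{}{{}{}{}}{{}{}}{}{}{}': depth seq [1 0 1 0 1 2 1 0 1 0 1 0 1 0 1 2 1 2 1 2 1 0 1 2 1 2 1 0 1 0 1 0 1 0]
  -> pairs=17 depth=2 groups=11 -> no
String 4 '{{{}}}{{}}{{{}}}{}{}{{{}}{}}{}{}{}{{}}': depth seq [1 2 3 2 1 0 1 2 1 0 1 2 3 2 1 0 1 0 1 0 1 2 3 2 1 2 1 0 1 0 1 0 1 0 1 2 1 0]
  -> pairs=19 depth=3 groups=10 -> no
String 5 '{}{{}}{}{{}{}}{}{{}}{}{{}}{{}{}}': depth seq [1 0 1 2 1 0 1 0 1 2 1 2 1 0 1 0 1 2 1 0 1 0 1 2 1 0 1 2 1 2 1 0]
  -> pairs=16 depth=2 groups=9 -> no

Answer: no yes no no no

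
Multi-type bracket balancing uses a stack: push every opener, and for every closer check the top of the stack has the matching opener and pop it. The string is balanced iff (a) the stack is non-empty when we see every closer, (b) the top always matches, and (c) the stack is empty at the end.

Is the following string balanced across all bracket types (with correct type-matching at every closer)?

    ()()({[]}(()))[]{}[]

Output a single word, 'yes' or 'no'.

Answer: yes

Derivation:
pos 0: push '('; stack = (
pos 1: ')' matches '('; pop; stack = (empty)
pos 2: push '('; stack = (
pos 3: ')' matches '('; pop; stack = (empty)
pos 4: push '('; stack = (
pos 5: push '{'; stack = ({
pos 6: push '['; stack = ({[
pos 7: ']' matches '['; pop; stack = ({
pos 8: '}' matches '{'; pop; stack = (
pos 9: push '('; stack = ((
pos 10: push '('; stack = (((
pos 11: ')' matches '('; pop; stack = ((
pos 12: ')' matches '('; pop; stack = (
pos 13: ')' matches '('; pop; stack = (empty)
pos 14: push '['; stack = [
pos 15: ']' matches '['; pop; stack = (empty)
pos 16: push '{'; stack = {
pos 17: '}' matches '{'; pop; stack = (empty)
pos 18: push '['; stack = [
pos 19: ']' matches '['; pop; stack = (empty)
end: stack empty → VALID
Verdict: properly nested → yes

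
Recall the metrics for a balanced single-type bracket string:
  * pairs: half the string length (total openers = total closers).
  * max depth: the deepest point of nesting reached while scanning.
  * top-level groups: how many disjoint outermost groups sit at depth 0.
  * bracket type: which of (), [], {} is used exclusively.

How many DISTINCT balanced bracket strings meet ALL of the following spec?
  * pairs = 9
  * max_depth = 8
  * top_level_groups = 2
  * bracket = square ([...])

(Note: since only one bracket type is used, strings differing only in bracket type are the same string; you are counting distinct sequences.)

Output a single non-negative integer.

Spec: pairs=9 depth=8 groups=2
Count(depth <= 8) = 1430
Count(depth <= 7) = 1428
Count(depth == 8) = 1430 - 1428 = 2

Answer: 2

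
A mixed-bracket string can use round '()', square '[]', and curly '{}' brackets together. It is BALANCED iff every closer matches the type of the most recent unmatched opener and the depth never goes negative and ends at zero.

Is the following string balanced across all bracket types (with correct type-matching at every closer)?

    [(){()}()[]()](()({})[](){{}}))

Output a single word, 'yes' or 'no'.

pos 0: push '['; stack = [
pos 1: push '('; stack = [(
pos 2: ')' matches '('; pop; stack = [
pos 3: push '{'; stack = [{
pos 4: push '('; stack = [{(
pos 5: ')' matches '('; pop; stack = [{
pos 6: '}' matches '{'; pop; stack = [
pos 7: push '('; stack = [(
pos 8: ')' matches '('; pop; stack = [
pos 9: push '['; stack = [[
pos 10: ']' matches '['; pop; stack = [
pos 11: push '('; stack = [(
pos 12: ')' matches '('; pop; stack = [
pos 13: ']' matches '['; pop; stack = (empty)
pos 14: push '('; stack = (
pos 15: push '('; stack = ((
pos 16: ')' matches '('; pop; stack = (
pos 17: push '('; stack = ((
pos 18: push '{'; stack = (({
pos 19: '}' matches '{'; pop; stack = ((
pos 20: ')' matches '('; pop; stack = (
pos 21: push '['; stack = ([
pos 22: ']' matches '['; pop; stack = (
pos 23: push '('; stack = ((
pos 24: ')' matches '('; pop; stack = (
pos 25: push '{'; stack = ({
pos 26: push '{'; stack = ({{
pos 27: '}' matches '{'; pop; stack = ({
pos 28: '}' matches '{'; pop; stack = (
pos 29: ')' matches '('; pop; stack = (empty)
pos 30: saw closer ')' but stack is empty → INVALID
Verdict: unmatched closer ')' at position 30 → no

Answer: no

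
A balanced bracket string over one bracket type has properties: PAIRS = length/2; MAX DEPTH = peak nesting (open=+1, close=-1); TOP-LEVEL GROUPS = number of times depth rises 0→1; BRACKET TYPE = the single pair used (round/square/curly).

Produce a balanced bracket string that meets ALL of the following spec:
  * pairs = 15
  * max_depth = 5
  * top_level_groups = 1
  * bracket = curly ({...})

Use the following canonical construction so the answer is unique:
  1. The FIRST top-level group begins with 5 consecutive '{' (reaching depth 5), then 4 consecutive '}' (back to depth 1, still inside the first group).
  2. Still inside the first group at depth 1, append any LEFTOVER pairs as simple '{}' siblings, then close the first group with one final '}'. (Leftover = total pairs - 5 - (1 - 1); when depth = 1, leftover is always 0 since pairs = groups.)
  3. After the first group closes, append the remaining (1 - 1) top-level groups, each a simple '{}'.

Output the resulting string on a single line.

Answer: {{{{{}}}}{}{}{}{}{}{}{}{}{}{}}

Derivation:
Spec: pairs=15 depth=5 groups=1
Leftover pairs = 15 - 5 - (1-1) = 10
First group: deep chain of depth 5 + 10 sibling pairs
Remaining 0 groups: simple '{}' each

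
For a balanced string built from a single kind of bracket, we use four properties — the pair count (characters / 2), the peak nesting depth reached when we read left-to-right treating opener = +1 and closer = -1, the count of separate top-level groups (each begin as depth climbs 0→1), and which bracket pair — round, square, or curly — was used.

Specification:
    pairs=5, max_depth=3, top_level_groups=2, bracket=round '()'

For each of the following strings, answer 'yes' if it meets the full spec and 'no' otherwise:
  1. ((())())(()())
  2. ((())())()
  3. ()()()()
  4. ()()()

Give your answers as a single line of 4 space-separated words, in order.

String 1 '((())())(()())': depth seq [1 2 3 2 1 2 1 0 1 2 1 2 1 0]
  -> pairs=7 depth=3 groups=2 -> no
String 2 '((())())()': depth seq [1 2 3 2 1 2 1 0 1 0]
  -> pairs=5 depth=3 groups=2 -> yes
String 3 '()()()()': depth seq [1 0 1 0 1 0 1 0]
  -> pairs=4 depth=1 groups=4 -> no
String 4 '()()()': depth seq [1 0 1 0 1 0]
  -> pairs=3 depth=1 groups=3 -> no

Answer: no yes no no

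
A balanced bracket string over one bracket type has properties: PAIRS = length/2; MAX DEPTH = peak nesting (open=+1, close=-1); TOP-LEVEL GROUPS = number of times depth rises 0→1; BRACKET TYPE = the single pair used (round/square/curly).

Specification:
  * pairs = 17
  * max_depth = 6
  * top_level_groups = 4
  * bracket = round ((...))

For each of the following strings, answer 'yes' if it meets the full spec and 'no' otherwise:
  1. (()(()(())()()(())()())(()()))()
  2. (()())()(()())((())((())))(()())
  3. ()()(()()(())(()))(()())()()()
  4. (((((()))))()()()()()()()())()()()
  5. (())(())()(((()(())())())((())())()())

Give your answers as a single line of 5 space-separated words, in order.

String 1 '(()(()(())()()(())()())(()()))()': depth seq [1 2 1 2 3 2 3 4 3 2 3 2 3 2 3 4 3 2 3 2 3 2 1 2 3 2 3 2 1 0 1 0]
  -> pairs=16 depth=4 groups=2 -> no
String 2 '(()())()(()())((())((())))(()())': depth seq [1 2 1 2 1 0 1 0 1 2 1 2 1 0 1 2 3 2 1 2 3 4 3 2 1 0 1 2 1 2 1 0]
  -> pairs=16 depth=4 groups=5 -> no
String 3 '()()(()()(())(()))(()())()()()': depth seq [1 0 1 0 1 2 1 2 1 2 3 2 1 2 3 2 1 0 1 2 1 2 1 0 1 0 1 0 1 0]
  -> pairs=15 depth=3 groups=7 -> no
String 4 '(((((()))))()()()()()()()())()()()': depth seq [1 2 3 4 5 6 5 4 3 2 1 2 1 2 1 2 1 2 1 2 1 2 1 2 1 2 1 0 1 0 1 0 1 0]
  -> pairs=17 depth=6 groups=4 -> yes
String 5 '(())(())()(((()(())())())((())())()())': depth seq [1 2 1 0 1 2 1 0 1 0 1 2 3 4 3 4 5 4 3 4 3 2 3 2 1 2 3 4 3 2 3 2 1 2 1 2 1 0]
  -> pairs=19 depth=5 groups=4 -> no

Answer: no no no yes no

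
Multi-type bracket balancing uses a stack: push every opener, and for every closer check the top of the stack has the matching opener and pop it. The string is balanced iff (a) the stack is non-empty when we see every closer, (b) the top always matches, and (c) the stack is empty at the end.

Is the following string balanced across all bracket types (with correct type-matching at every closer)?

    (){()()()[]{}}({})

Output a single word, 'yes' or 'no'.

pos 0: push '('; stack = (
pos 1: ')' matches '('; pop; stack = (empty)
pos 2: push '{'; stack = {
pos 3: push '('; stack = {(
pos 4: ')' matches '('; pop; stack = {
pos 5: push '('; stack = {(
pos 6: ')' matches '('; pop; stack = {
pos 7: push '('; stack = {(
pos 8: ')' matches '('; pop; stack = {
pos 9: push '['; stack = {[
pos 10: ']' matches '['; pop; stack = {
pos 11: push '{'; stack = {{
pos 12: '}' matches '{'; pop; stack = {
pos 13: '}' matches '{'; pop; stack = (empty)
pos 14: push '('; stack = (
pos 15: push '{'; stack = ({
pos 16: '}' matches '{'; pop; stack = (
pos 17: ')' matches '('; pop; stack = (empty)
end: stack empty → VALID
Verdict: properly nested → yes

Answer: yes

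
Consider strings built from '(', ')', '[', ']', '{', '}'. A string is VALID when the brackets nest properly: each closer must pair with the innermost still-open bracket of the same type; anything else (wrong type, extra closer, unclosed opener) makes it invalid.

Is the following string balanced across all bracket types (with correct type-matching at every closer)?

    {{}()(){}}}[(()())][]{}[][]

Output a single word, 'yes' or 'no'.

pos 0: push '{'; stack = {
pos 1: push '{'; stack = {{
pos 2: '}' matches '{'; pop; stack = {
pos 3: push '('; stack = {(
pos 4: ')' matches '('; pop; stack = {
pos 5: push '('; stack = {(
pos 6: ')' matches '('; pop; stack = {
pos 7: push '{'; stack = {{
pos 8: '}' matches '{'; pop; stack = {
pos 9: '}' matches '{'; pop; stack = (empty)
pos 10: saw closer '}' but stack is empty → INVALID
Verdict: unmatched closer '}' at position 10 → no

Answer: no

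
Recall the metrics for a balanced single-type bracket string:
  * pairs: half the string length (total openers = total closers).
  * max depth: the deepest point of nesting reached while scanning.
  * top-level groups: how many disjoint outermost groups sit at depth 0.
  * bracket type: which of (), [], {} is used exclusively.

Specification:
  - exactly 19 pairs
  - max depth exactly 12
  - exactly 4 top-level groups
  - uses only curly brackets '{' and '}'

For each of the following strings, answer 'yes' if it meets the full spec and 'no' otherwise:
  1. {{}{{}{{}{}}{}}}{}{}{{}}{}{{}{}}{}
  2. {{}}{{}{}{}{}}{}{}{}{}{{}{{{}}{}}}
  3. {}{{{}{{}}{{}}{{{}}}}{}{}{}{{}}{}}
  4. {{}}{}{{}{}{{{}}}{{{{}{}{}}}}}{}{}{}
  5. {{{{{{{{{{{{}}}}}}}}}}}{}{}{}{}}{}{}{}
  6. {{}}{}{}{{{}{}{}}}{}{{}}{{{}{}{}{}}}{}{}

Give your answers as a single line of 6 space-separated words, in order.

String 1 '{{}{{}{{}{}}{}}}{}{}{{}}{}{{}{}}{}': depth seq [1 2 1 2 3 2 3 4 3 4 3 2 3 2 1 0 1 0 1 0 1 2 1 0 1 0 1 2 1 2 1 0 1 0]
  -> pairs=17 depth=4 groups=7 -> no
String 2 '{{}}{{}{}{}{}}{}{}{}{}{{}{{{}}{}}}': depth seq [1 2 1 0 1 2 1 2 1 2 1 2 1 0 1 0 1 0 1 0 1 0 1 2 1 2 3 4 3 2 3 2 1 0]
  -> pairs=17 depth=4 groups=7 -> no
String 3 '{}{{{}{{}}{{}}{{{}}}}{}{}{}{{}}{}}': depth seq [1 0 1 2 3 2 3 4 3 2 3 4 3 2 3 4 5 4 3 2 1 2 1 2 1 2 1 2 3 2 1 2 1 0]
  -> pairs=17 depth=5 groups=2 -> no
String 4 '{{}}{}{{}{}{{{}}}{{{{}{}{}}}}}{}{}{}': depth seq [1 2 1 0 1 0 1 2 1 2 1 2 3 4 3 2 1 2 3 4 5 4 5 4 5 4 3 2 1 0 1 0 1 0 1 0]
  -> pairs=18 depth=5 groups=6 -> no
String 5 '{{{{{{{{{{{{}}}}}}}}}}}{}{}{}{}}{}{}{}': depth seq [1 2 3 4 5 6 7 8 9 10 11 12 11 10 9 8 7 6 5 4 3 2 1 2 1 2 1 2 1 2 1 0 1 0 1 0 1 0]
  -> pairs=19 depth=12 groups=4 -> yes
String 6 '{{}}{}{}{{{}{}{}}}{}{{}}{{{}{}{}{}}}{}{}': depth seq [1 2 1 0 1 0 1 0 1 2 3 2 3 2 3 2 1 0 1 0 1 2 1 0 1 2 3 2 3 2 3 2 3 2 1 0 1 0 1 0]
  -> pairs=20 depth=3 groups=9 -> no

Answer: no no no no yes no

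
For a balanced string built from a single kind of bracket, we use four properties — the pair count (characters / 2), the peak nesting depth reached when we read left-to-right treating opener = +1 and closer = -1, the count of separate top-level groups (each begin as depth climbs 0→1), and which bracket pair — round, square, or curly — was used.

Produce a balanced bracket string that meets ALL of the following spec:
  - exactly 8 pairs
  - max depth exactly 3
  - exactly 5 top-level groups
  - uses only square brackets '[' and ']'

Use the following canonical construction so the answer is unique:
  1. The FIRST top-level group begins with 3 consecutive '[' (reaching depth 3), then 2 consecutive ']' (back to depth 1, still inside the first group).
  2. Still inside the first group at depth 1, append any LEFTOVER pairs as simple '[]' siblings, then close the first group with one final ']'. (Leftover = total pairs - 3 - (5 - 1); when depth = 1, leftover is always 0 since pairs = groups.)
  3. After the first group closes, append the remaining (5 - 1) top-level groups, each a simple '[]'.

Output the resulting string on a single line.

Spec: pairs=8 depth=3 groups=5
Leftover pairs = 8 - 3 - (5-1) = 1
First group: deep chain of depth 3 + 1 sibling pairs
Remaining 4 groups: simple '[]' each

Answer: [[[]][]][][][][]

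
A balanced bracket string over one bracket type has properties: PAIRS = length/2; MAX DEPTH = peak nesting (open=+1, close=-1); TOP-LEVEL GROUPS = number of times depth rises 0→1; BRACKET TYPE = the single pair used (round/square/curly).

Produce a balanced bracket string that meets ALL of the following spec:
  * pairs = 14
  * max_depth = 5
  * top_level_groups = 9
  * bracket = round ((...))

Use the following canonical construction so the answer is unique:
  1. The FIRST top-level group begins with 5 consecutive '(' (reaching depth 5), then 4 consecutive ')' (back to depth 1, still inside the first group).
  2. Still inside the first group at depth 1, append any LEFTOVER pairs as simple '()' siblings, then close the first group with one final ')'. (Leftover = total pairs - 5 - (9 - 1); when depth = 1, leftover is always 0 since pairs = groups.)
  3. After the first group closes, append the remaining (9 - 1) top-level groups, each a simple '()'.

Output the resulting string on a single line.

Answer: ((((())))())()()()()()()()()

Derivation:
Spec: pairs=14 depth=5 groups=9
Leftover pairs = 14 - 5 - (9-1) = 1
First group: deep chain of depth 5 + 1 sibling pairs
Remaining 8 groups: simple '()' each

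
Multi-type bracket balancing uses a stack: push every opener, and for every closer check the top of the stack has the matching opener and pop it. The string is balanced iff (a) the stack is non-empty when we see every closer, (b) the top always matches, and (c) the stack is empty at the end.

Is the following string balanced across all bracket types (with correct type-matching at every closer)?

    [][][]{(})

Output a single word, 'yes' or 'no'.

Answer: no

Derivation:
pos 0: push '['; stack = [
pos 1: ']' matches '['; pop; stack = (empty)
pos 2: push '['; stack = [
pos 3: ']' matches '['; pop; stack = (empty)
pos 4: push '['; stack = [
pos 5: ']' matches '['; pop; stack = (empty)
pos 6: push '{'; stack = {
pos 7: push '('; stack = {(
pos 8: saw closer '}' but top of stack is '(' (expected ')') → INVALID
Verdict: type mismatch at position 8: '}' closes '(' → no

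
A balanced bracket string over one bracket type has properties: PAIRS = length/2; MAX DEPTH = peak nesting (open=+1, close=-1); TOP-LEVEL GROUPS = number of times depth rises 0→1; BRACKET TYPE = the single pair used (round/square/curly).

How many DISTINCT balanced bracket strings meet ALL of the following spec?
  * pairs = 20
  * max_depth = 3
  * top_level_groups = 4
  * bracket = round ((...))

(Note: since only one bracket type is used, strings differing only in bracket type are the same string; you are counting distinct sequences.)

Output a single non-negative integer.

Spec: pairs=20 depth=3 groups=4
Count(depth <= 3) = 6909952
Count(depth <= 2) = 969
Count(depth == 3) = 6909952 - 969 = 6908983

Answer: 6908983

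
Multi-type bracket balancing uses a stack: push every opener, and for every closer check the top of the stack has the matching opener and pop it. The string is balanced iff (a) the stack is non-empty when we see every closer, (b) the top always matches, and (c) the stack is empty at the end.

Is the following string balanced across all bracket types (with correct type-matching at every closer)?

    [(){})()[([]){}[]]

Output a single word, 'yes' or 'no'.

pos 0: push '['; stack = [
pos 1: push '('; stack = [(
pos 2: ')' matches '('; pop; stack = [
pos 3: push '{'; stack = [{
pos 4: '}' matches '{'; pop; stack = [
pos 5: saw closer ')' but top of stack is '[' (expected ']') → INVALID
Verdict: type mismatch at position 5: ')' closes '[' → no

Answer: no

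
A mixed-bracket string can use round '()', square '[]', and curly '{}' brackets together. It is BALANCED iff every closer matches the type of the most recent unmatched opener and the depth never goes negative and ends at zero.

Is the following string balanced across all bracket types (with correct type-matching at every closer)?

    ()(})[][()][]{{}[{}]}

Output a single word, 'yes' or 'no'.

pos 0: push '('; stack = (
pos 1: ')' matches '('; pop; stack = (empty)
pos 2: push '('; stack = (
pos 3: saw closer '}' but top of stack is '(' (expected ')') → INVALID
Verdict: type mismatch at position 3: '}' closes '(' → no

Answer: no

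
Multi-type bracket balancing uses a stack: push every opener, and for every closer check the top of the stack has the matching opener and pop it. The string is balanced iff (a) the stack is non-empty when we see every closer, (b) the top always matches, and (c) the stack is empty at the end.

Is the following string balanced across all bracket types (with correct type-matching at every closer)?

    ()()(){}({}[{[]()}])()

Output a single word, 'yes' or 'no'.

pos 0: push '('; stack = (
pos 1: ')' matches '('; pop; stack = (empty)
pos 2: push '('; stack = (
pos 3: ')' matches '('; pop; stack = (empty)
pos 4: push '('; stack = (
pos 5: ')' matches '('; pop; stack = (empty)
pos 6: push '{'; stack = {
pos 7: '}' matches '{'; pop; stack = (empty)
pos 8: push '('; stack = (
pos 9: push '{'; stack = ({
pos 10: '}' matches '{'; pop; stack = (
pos 11: push '['; stack = ([
pos 12: push '{'; stack = ([{
pos 13: push '['; stack = ([{[
pos 14: ']' matches '['; pop; stack = ([{
pos 15: push '('; stack = ([{(
pos 16: ')' matches '('; pop; stack = ([{
pos 17: '}' matches '{'; pop; stack = ([
pos 18: ']' matches '['; pop; stack = (
pos 19: ')' matches '('; pop; stack = (empty)
pos 20: push '('; stack = (
pos 21: ')' matches '('; pop; stack = (empty)
end: stack empty → VALID
Verdict: properly nested → yes

Answer: yes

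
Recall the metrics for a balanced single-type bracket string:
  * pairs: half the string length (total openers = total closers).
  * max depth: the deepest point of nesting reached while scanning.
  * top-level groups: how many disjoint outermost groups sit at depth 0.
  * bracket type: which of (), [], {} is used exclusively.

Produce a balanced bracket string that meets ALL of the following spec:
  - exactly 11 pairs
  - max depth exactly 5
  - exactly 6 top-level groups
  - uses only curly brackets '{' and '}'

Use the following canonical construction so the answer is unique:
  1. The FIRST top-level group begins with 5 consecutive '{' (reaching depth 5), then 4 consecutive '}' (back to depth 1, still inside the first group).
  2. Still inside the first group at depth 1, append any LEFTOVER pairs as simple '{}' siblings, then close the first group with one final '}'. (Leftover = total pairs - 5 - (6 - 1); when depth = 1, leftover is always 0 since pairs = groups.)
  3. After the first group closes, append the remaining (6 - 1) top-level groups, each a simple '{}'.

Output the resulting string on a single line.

Answer: {{{{{}}}}{}}{}{}{}{}{}

Derivation:
Spec: pairs=11 depth=5 groups=6
Leftover pairs = 11 - 5 - (6-1) = 1
First group: deep chain of depth 5 + 1 sibling pairs
Remaining 5 groups: simple '{}' each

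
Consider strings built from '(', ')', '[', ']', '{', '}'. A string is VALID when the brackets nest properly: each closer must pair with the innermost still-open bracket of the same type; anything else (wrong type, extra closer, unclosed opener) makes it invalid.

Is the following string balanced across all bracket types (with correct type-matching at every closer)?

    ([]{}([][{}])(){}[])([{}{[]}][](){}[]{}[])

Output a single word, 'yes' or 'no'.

Answer: yes

Derivation:
pos 0: push '('; stack = (
pos 1: push '['; stack = ([
pos 2: ']' matches '['; pop; stack = (
pos 3: push '{'; stack = ({
pos 4: '}' matches '{'; pop; stack = (
pos 5: push '('; stack = ((
pos 6: push '['; stack = (([
pos 7: ']' matches '['; pop; stack = ((
pos 8: push '['; stack = (([
pos 9: push '{'; stack = (([{
pos 10: '}' matches '{'; pop; stack = (([
pos 11: ']' matches '['; pop; stack = ((
pos 12: ')' matches '('; pop; stack = (
pos 13: push '('; stack = ((
pos 14: ')' matches '('; pop; stack = (
pos 15: push '{'; stack = ({
pos 16: '}' matches '{'; pop; stack = (
pos 17: push '['; stack = ([
pos 18: ']' matches '['; pop; stack = (
pos 19: ')' matches '('; pop; stack = (empty)
pos 20: push '('; stack = (
pos 21: push '['; stack = ([
pos 22: push '{'; stack = ([{
pos 23: '}' matches '{'; pop; stack = ([
pos 24: push '{'; stack = ([{
pos 25: push '['; stack = ([{[
pos 26: ']' matches '['; pop; stack = ([{
pos 27: '}' matches '{'; pop; stack = ([
pos 28: ']' matches '['; pop; stack = (
pos 29: push '['; stack = ([
pos 30: ']' matches '['; pop; stack = (
pos 31: push '('; stack = ((
pos 32: ')' matches '('; pop; stack = (
pos 33: push '{'; stack = ({
pos 34: '}' matches '{'; pop; stack = (
pos 35: push '['; stack = ([
pos 36: ']' matches '['; pop; stack = (
pos 37: push '{'; stack = ({
pos 38: '}' matches '{'; pop; stack = (
pos 39: push '['; stack = ([
pos 40: ']' matches '['; pop; stack = (
pos 41: ')' matches '('; pop; stack = (empty)
end: stack empty → VALID
Verdict: properly nested → yes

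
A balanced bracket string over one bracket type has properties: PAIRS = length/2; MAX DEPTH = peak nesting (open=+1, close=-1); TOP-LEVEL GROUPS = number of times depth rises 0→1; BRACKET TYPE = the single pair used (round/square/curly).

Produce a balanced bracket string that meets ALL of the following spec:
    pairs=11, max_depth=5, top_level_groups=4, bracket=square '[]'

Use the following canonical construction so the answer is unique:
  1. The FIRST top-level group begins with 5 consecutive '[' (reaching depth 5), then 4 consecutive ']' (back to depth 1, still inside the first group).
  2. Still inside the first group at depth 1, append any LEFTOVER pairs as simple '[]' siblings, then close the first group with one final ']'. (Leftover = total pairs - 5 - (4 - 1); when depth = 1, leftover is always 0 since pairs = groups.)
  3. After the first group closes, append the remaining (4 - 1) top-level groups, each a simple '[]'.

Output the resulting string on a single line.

Answer: [[[[[]]]][][][]][][][]

Derivation:
Spec: pairs=11 depth=5 groups=4
Leftover pairs = 11 - 5 - (4-1) = 3
First group: deep chain of depth 5 + 3 sibling pairs
Remaining 3 groups: simple '[]' each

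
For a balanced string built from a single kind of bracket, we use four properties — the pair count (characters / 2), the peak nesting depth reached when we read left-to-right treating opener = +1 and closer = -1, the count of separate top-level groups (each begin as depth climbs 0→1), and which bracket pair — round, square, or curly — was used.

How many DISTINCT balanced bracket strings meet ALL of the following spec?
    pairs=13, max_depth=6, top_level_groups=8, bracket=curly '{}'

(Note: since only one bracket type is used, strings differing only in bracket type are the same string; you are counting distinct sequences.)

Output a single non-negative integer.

Spec: pairs=13 depth=6 groups=8
Count(depth <= 6) = 3808
Count(depth <= 5) = 3800
Count(depth == 6) = 3808 - 3800 = 8

Answer: 8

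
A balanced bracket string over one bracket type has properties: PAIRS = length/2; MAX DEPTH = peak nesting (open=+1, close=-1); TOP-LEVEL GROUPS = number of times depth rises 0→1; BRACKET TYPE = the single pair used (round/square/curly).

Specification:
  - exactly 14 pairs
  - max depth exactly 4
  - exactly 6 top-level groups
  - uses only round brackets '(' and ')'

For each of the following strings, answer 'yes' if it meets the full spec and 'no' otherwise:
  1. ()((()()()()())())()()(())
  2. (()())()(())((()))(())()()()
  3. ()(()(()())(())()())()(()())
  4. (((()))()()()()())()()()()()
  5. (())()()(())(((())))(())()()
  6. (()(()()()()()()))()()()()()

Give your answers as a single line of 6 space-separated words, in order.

String 1 '()((()()()()())())()()(())': depth seq [1 0 1 2 3 2 3 2 3 2 3 2 3 2 1 2 1 0 1 0 1 0 1 2 1 0]
  -> pairs=13 depth=3 groups=5 -> no
String 2 '(()())()(())((()))(())()()()': depth seq [1 2 1 2 1 0 1 0 1 2 1 0 1 2 3 2 1 0 1 2 1 0 1 0 1 0 1 0]
  -> pairs=14 depth=3 groups=8 -> no
String 3 '()(()(()())(())()())()(()())': depth seq [1 0 1 2 1 2 3 2 3 2 1 2 3 2 1 2 1 2 1 0 1 0 1 2 1 2 1 0]
  -> pairs=14 depth=3 groups=4 -> no
String 4 '(((()))()()()()())()()()()()': depth seq [1 2 3 4 3 2 1 2 1 2 1 2 1 2 1 2 1 0 1 0 1 0 1 0 1 0 1 0]
  -> pairs=14 depth=4 groups=6 -> yes
String 5 '(())()()(())(((())))(())()()': depth seq [1 2 1 0 1 0 1 0 1 2 1 0 1 2 3 4 3 2 1 0 1 2 1 0 1 0 1 0]
  -> pairs=14 depth=4 groups=8 -> no
String 6 '(()(()()()()()()))()()()()()': depth seq [1 2 1 2 3 2 3 2 3 2 3 2 3 2 3 2 1 0 1 0 1 0 1 0 1 0 1 0]
  -> pairs=14 depth=3 groups=6 -> no

Answer: no no no yes no no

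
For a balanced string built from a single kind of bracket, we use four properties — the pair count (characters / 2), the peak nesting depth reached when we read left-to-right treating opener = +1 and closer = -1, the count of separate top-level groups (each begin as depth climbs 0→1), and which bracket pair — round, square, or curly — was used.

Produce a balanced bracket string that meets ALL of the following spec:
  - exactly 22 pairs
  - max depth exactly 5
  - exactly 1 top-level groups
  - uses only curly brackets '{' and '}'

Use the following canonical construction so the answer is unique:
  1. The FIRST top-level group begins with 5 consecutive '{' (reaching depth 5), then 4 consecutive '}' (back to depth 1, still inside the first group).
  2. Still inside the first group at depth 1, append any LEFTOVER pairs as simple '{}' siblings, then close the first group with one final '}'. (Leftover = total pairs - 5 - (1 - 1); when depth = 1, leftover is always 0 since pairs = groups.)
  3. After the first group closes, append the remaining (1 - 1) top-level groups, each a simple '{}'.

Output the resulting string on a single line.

Answer: {{{{{}}}}{}{}{}{}{}{}{}{}{}{}{}{}{}{}{}{}{}}

Derivation:
Spec: pairs=22 depth=5 groups=1
Leftover pairs = 22 - 5 - (1-1) = 17
First group: deep chain of depth 5 + 17 sibling pairs
Remaining 0 groups: simple '{}' each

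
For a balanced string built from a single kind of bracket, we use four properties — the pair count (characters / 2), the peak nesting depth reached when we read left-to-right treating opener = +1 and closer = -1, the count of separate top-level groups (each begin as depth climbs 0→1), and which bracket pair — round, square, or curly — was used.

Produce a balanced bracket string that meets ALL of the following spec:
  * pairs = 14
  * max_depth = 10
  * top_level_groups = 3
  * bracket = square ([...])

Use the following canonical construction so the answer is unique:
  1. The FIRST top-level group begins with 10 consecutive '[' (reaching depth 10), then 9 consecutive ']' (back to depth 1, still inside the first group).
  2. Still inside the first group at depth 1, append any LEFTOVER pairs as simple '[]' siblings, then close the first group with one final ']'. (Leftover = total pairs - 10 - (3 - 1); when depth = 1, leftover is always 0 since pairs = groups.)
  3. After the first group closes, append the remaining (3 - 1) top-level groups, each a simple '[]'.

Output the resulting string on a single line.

Answer: [[[[[[[[[[]]]]]]]]][][]][][]

Derivation:
Spec: pairs=14 depth=10 groups=3
Leftover pairs = 14 - 10 - (3-1) = 2
First group: deep chain of depth 10 + 2 sibling pairs
Remaining 2 groups: simple '[]' each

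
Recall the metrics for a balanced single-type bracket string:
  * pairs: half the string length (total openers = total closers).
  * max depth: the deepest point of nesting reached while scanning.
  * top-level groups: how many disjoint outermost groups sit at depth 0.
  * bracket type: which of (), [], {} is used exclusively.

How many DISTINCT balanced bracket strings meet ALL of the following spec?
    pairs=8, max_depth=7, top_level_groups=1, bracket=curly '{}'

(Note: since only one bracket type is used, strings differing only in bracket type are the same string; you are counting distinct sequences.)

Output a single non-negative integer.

Answer: 11

Derivation:
Spec: pairs=8 depth=7 groups=1
Count(depth <= 7) = 428
Count(depth <= 6) = 417
Count(depth == 7) = 428 - 417 = 11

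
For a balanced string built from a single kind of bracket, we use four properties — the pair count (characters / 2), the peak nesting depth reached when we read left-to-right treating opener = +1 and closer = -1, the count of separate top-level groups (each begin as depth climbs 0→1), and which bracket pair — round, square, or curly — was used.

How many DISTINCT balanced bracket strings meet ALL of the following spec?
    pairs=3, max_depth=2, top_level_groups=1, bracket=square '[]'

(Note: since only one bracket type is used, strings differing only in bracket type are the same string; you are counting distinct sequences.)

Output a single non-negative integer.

Spec: pairs=3 depth=2 groups=1
Count(depth <= 2) = 1
Count(depth <= 1) = 0
Count(depth == 2) = 1 - 0 = 1

Answer: 1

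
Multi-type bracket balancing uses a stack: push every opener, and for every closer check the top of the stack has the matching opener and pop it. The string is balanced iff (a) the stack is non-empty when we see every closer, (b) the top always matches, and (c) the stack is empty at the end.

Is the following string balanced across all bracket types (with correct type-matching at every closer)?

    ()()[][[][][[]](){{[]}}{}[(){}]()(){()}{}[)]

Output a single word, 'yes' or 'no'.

Answer: no

Derivation:
pos 0: push '('; stack = (
pos 1: ')' matches '('; pop; stack = (empty)
pos 2: push '('; stack = (
pos 3: ')' matches '('; pop; stack = (empty)
pos 4: push '['; stack = [
pos 5: ']' matches '['; pop; stack = (empty)
pos 6: push '['; stack = [
pos 7: push '['; stack = [[
pos 8: ']' matches '['; pop; stack = [
pos 9: push '['; stack = [[
pos 10: ']' matches '['; pop; stack = [
pos 11: push '['; stack = [[
pos 12: push '['; stack = [[[
pos 13: ']' matches '['; pop; stack = [[
pos 14: ']' matches '['; pop; stack = [
pos 15: push '('; stack = [(
pos 16: ')' matches '('; pop; stack = [
pos 17: push '{'; stack = [{
pos 18: push '{'; stack = [{{
pos 19: push '['; stack = [{{[
pos 20: ']' matches '['; pop; stack = [{{
pos 21: '}' matches '{'; pop; stack = [{
pos 22: '}' matches '{'; pop; stack = [
pos 23: push '{'; stack = [{
pos 24: '}' matches '{'; pop; stack = [
pos 25: push '['; stack = [[
pos 26: push '('; stack = [[(
pos 27: ')' matches '('; pop; stack = [[
pos 28: push '{'; stack = [[{
pos 29: '}' matches '{'; pop; stack = [[
pos 30: ']' matches '['; pop; stack = [
pos 31: push '('; stack = [(
pos 32: ')' matches '('; pop; stack = [
pos 33: push '('; stack = [(
pos 34: ')' matches '('; pop; stack = [
pos 35: push '{'; stack = [{
pos 36: push '('; stack = [{(
pos 37: ')' matches '('; pop; stack = [{
pos 38: '}' matches '{'; pop; stack = [
pos 39: push '{'; stack = [{
pos 40: '}' matches '{'; pop; stack = [
pos 41: push '['; stack = [[
pos 42: saw closer ')' but top of stack is '[' (expected ']') → INVALID
Verdict: type mismatch at position 42: ')' closes '[' → no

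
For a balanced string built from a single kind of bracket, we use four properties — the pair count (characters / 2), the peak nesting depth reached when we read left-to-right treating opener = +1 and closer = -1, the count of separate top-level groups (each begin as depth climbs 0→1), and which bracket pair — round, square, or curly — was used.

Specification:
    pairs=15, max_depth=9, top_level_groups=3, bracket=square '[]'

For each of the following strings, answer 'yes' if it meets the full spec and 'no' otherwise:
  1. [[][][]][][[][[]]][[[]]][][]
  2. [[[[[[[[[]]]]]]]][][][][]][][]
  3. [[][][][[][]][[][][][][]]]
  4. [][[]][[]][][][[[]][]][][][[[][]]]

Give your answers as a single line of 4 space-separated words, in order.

String 1 '[[][][]][][[][[]]][[[]]][][]': depth seq [1 2 1 2 1 2 1 0 1 0 1 2 1 2 3 2 1 0 1 2 3 2 1 0 1 0 1 0]
  -> pairs=14 depth=3 groups=6 -> no
String 2 '[[[[[[[[[]]]]]]]][][][][]][][]': depth seq [1 2 3 4 5 6 7 8 9 8 7 6 5 4 3 2 1 2 1 2 1 2 1 2 1 0 1 0 1 0]
  -> pairs=15 depth=9 groups=3 -> yes
String 3 '[[][][][[][]][[][][][][]]]': depth seq [1 2 1 2 1 2 1 2 3 2 3 2 1 2 3 2 3 2 3 2 3 2 3 2 1 0]
  -> pairs=13 depth=3 groups=1 -> no
String 4 '[][[]][[]][][][[[]][]][][][[[][]]]': depth seq [1 0 1 2 1 0 1 2 1 0 1 0 1 0 1 2 3 2 1 2 1 0 1 0 1 0 1 2 3 2 3 2 1 0]
  -> pairs=17 depth=3 groups=9 -> no

Answer: no yes no no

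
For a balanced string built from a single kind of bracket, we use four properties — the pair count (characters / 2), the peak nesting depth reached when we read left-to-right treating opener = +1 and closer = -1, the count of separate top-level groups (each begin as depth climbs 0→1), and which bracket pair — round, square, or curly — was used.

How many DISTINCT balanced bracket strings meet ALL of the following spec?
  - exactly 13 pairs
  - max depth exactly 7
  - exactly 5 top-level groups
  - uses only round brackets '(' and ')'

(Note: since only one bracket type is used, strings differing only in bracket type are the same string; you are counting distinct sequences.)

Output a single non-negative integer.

Answer: 665

Derivation:
Spec: pairs=13 depth=7 groups=5
Count(depth <= 7) = 48360
Count(depth <= 6) = 47695
Count(depth == 7) = 48360 - 47695 = 665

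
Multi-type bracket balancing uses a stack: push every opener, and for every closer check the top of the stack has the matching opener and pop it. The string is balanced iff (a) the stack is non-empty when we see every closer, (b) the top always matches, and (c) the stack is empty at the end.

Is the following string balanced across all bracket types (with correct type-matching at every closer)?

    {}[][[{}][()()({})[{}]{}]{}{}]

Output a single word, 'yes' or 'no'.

Answer: yes

Derivation:
pos 0: push '{'; stack = {
pos 1: '}' matches '{'; pop; stack = (empty)
pos 2: push '['; stack = [
pos 3: ']' matches '['; pop; stack = (empty)
pos 4: push '['; stack = [
pos 5: push '['; stack = [[
pos 6: push '{'; stack = [[{
pos 7: '}' matches '{'; pop; stack = [[
pos 8: ']' matches '['; pop; stack = [
pos 9: push '['; stack = [[
pos 10: push '('; stack = [[(
pos 11: ')' matches '('; pop; stack = [[
pos 12: push '('; stack = [[(
pos 13: ')' matches '('; pop; stack = [[
pos 14: push '('; stack = [[(
pos 15: push '{'; stack = [[({
pos 16: '}' matches '{'; pop; stack = [[(
pos 17: ')' matches '('; pop; stack = [[
pos 18: push '['; stack = [[[
pos 19: push '{'; stack = [[[{
pos 20: '}' matches '{'; pop; stack = [[[
pos 21: ']' matches '['; pop; stack = [[
pos 22: push '{'; stack = [[{
pos 23: '}' matches '{'; pop; stack = [[
pos 24: ']' matches '['; pop; stack = [
pos 25: push '{'; stack = [{
pos 26: '}' matches '{'; pop; stack = [
pos 27: push '{'; stack = [{
pos 28: '}' matches '{'; pop; stack = [
pos 29: ']' matches '['; pop; stack = (empty)
end: stack empty → VALID
Verdict: properly nested → yes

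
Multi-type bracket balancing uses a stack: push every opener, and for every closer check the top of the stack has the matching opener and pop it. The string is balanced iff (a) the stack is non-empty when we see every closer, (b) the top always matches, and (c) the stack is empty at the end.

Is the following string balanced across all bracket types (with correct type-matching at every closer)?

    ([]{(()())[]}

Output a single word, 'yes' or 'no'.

Answer: no

Derivation:
pos 0: push '('; stack = (
pos 1: push '['; stack = ([
pos 2: ']' matches '['; pop; stack = (
pos 3: push '{'; stack = ({
pos 4: push '('; stack = ({(
pos 5: push '('; stack = ({((
pos 6: ')' matches '('; pop; stack = ({(
pos 7: push '('; stack = ({((
pos 8: ')' matches '('; pop; stack = ({(
pos 9: ')' matches '('; pop; stack = ({
pos 10: push '['; stack = ({[
pos 11: ']' matches '['; pop; stack = ({
pos 12: '}' matches '{'; pop; stack = (
end: stack still non-empty (() → INVALID
Verdict: unclosed openers at end: ( → no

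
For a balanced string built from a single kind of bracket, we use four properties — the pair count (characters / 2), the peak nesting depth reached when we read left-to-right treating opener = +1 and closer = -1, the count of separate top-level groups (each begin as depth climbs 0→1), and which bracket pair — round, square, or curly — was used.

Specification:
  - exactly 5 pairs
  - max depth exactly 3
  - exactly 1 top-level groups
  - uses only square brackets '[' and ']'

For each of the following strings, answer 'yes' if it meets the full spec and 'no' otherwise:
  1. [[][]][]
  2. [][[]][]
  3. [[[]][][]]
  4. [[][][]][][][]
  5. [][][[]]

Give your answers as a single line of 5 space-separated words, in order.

String 1 '[[][]][]': depth seq [1 2 1 2 1 0 1 0]
  -> pairs=4 depth=2 groups=2 -> no
String 2 '[][[]][]': depth seq [1 0 1 2 1 0 1 0]
  -> pairs=4 depth=2 groups=3 -> no
String 3 '[[[]][][]]': depth seq [1 2 3 2 1 2 1 2 1 0]
  -> pairs=5 depth=3 groups=1 -> yes
String 4 '[[][][]][][][]': depth seq [1 2 1 2 1 2 1 0 1 0 1 0 1 0]
  -> pairs=7 depth=2 groups=4 -> no
String 5 '[][][[]]': depth seq [1 0 1 0 1 2 1 0]
  -> pairs=4 depth=2 groups=3 -> no

Answer: no no yes no no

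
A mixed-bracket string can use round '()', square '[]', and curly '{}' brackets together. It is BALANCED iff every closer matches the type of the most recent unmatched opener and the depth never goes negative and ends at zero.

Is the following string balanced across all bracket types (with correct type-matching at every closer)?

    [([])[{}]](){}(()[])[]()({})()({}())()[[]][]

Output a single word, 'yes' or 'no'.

Answer: yes

Derivation:
pos 0: push '['; stack = [
pos 1: push '('; stack = [(
pos 2: push '['; stack = [([
pos 3: ']' matches '['; pop; stack = [(
pos 4: ')' matches '('; pop; stack = [
pos 5: push '['; stack = [[
pos 6: push '{'; stack = [[{
pos 7: '}' matches '{'; pop; stack = [[
pos 8: ']' matches '['; pop; stack = [
pos 9: ']' matches '['; pop; stack = (empty)
pos 10: push '('; stack = (
pos 11: ')' matches '('; pop; stack = (empty)
pos 12: push '{'; stack = {
pos 13: '}' matches '{'; pop; stack = (empty)
pos 14: push '('; stack = (
pos 15: push '('; stack = ((
pos 16: ')' matches '('; pop; stack = (
pos 17: push '['; stack = ([
pos 18: ']' matches '['; pop; stack = (
pos 19: ')' matches '('; pop; stack = (empty)
pos 20: push '['; stack = [
pos 21: ']' matches '['; pop; stack = (empty)
pos 22: push '('; stack = (
pos 23: ')' matches '('; pop; stack = (empty)
pos 24: push '('; stack = (
pos 25: push '{'; stack = ({
pos 26: '}' matches '{'; pop; stack = (
pos 27: ')' matches '('; pop; stack = (empty)
pos 28: push '('; stack = (
pos 29: ')' matches '('; pop; stack = (empty)
pos 30: push '('; stack = (
pos 31: push '{'; stack = ({
pos 32: '}' matches '{'; pop; stack = (
pos 33: push '('; stack = ((
pos 34: ')' matches '('; pop; stack = (
pos 35: ')' matches '('; pop; stack = (empty)
pos 36: push '('; stack = (
pos 37: ')' matches '('; pop; stack = (empty)
pos 38: push '['; stack = [
pos 39: push '['; stack = [[
pos 40: ']' matches '['; pop; stack = [
pos 41: ']' matches '['; pop; stack = (empty)
pos 42: push '['; stack = [
pos 43: ']' matches '['; pop; stack = (empty)
end: stack empty → VALID
Verdict: properly nested → yes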